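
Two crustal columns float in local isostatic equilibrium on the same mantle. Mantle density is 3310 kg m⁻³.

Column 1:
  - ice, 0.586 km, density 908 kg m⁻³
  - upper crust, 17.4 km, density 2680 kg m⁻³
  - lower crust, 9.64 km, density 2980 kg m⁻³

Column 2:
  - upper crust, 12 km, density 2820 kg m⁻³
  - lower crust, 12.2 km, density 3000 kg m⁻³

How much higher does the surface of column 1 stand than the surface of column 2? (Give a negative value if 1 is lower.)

For any compensation level in the mantle, the mantle terms cancel and isostasy reduces to e = (Σt_1 − Σt_2) − (Σ(ρt)_1 − Σ(ρt)_2) / ρ_m.
Σt_1 = 27.626 km; Σt_2 = 24.2 km; Σ(ρt)_1 = 75891.288; Σ(ρt)_2 = 70440 (in km·kg m⁻³).
e = (27.626 − 24.2) − (75891.288 − 70440) / 3310 = 1.78 km.

1.78 km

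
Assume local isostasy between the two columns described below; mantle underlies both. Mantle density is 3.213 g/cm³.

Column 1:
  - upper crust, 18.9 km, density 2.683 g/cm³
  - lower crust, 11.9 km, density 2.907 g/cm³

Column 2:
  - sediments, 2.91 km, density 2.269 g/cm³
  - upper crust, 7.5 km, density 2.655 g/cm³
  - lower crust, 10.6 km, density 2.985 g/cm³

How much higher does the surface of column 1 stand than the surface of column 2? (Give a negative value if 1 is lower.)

For any compensation level in the mantle, the mantle terms cancel and isostasy reduces to e = (Σt_1 − Σt_2) − (Σ(ρt)_1 − Σ(ρt)_2) / ρ_m.
Σt_1 = 30.8 km; Σt_2 = 21.01 km; Σ(ρt)_1 = 85.302; Σ(ρt)_2 = 58.15629 (in km·g/cm³).
e = (30.8 − 21.01) − (85.302 − 58.15629) / 3.213 = 1.34 km.

1.34 km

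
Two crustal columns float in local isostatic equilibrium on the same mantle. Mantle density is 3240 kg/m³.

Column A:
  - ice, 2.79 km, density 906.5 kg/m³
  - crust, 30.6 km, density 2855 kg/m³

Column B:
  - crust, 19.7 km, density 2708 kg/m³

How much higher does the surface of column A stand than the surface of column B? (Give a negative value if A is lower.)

For any compensation level in the mantle, the mantle terms cancel and isostasy reduces to e = (Σt_A − Σt_B) − (Σ(ρt)_A − Σ(ρt)_B) / ρ_m.
Σt_A = 33.39 km; Σt_B = 19.7 km; Σ(ρt)_A = 89892.135; Σ(ρt)_B = 53347.6 (in km·kg/m³).
e = (33.39 − 19.7) − (89892.135 − 53347.6) / 3240 = 2.41 km.

2.41 km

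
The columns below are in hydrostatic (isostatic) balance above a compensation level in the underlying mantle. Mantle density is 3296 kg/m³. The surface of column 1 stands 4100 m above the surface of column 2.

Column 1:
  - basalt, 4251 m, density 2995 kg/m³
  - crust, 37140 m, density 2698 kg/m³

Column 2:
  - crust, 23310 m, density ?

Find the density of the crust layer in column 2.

Take the compensation level at the base of the deeper column (depth z_c below the surface of column 1) and equate Σ ρ_i t_i down to z_c; mantle fills any gap and the z_c terms cancel.
Column 1: 4251×2995 + 37140×2698 + (z_c − 41391)×3296
Column 2: 4100×0 + 23310×ρ + (z_c − 4100 − 23310)×3296
The z_c×3296 term appears on both sides and cancels. Collect the known terms of each column as K = Σ(ρt)_known − 3296 × (depth of known layers): K_1 = 112935465 − 3296×41391 = −23489271; K_2 = 0 − 3296×(4100 + 23310) = −90343360.
Balance: K_1 = K_2 + 23310×ρ, so ρ = (K_1 − K_2)/23310 = 66854100/23310 = 2870 kg/m³.

2870 kg/m³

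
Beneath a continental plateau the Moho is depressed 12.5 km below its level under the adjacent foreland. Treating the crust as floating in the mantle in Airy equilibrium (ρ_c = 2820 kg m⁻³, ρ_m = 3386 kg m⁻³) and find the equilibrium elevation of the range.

2.51 km

Equating mass per unit area of the two columns: ρ_c h = (ρ_m − ρ_c) r.
h = r (ρ_m − ρ_c) / ρ_c = 12.5 km × (3386 − 2820) / 2820 = 2.51 km.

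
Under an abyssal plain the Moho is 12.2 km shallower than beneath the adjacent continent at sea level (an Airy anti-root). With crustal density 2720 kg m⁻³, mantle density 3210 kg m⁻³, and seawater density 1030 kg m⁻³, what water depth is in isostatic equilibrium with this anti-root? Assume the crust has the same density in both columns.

Replacing a thickness d of crust by seawater at the top must be balanced by replacing crust with mantle at the base: d (ρ_c − ρ_w) = a (ρ_m − ρ_c).
d = a (ρ_m − ρ_c)/(ρ_c − ρ_w) = 12.2 km × 490/1690 = 3.54 km.

3.54 km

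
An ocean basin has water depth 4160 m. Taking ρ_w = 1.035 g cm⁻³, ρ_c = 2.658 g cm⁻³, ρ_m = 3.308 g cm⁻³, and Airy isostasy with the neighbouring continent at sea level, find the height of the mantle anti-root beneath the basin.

10400 m

For local isostatic compensation: replacing crust with seawater at the top is compensated by replacing crust with mantle at the base: d (ρ_c − ρ_w) = a (ρ_m − ρ_c).
a = d (ρ_c − ρ_w)/(ρ_m − ρ_c) = 4160 m × 1.623/0.65 = 10400 m.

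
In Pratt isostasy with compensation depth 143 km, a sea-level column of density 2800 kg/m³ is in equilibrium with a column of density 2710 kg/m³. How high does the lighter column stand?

ρ_ref D = ρ (D + h) → h = D (ρ_ref − ρ)/ρ.
h = 143 km × (2800 − 2710)/2710 = 4.75 km.

4.75 km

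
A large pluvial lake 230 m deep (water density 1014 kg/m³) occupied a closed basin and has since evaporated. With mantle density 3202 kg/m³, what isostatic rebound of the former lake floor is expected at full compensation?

72.8 m

u = d ρ_w/ρ_m = 230 m × 1014/3202 = 72.8 m.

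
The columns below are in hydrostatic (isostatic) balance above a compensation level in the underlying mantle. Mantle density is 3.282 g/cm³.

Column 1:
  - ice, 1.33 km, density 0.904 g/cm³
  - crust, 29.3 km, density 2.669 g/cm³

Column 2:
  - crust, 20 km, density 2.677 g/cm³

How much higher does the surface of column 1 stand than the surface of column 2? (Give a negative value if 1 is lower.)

2.75 km

For any compensation level in the mantle, the mantle terms cancel and isostasy reduces to e = (Σt_1 − Σt_2) − (Σ(ρt)_1 − Σ(ρt)_2) / ρ_m.
Σt_1 = 30.63 km; Σt_2 = 20 km; Σ(ρt)_1 = 79.40402; Σ(ρt)_2 = 53.54 (in km·g/cm³).
e = (30.63 − 20) − (79.40402 − 53.54) / 3.282 = 2.75 km.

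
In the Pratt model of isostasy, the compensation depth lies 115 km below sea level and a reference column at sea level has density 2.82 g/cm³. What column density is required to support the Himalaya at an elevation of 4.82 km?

2.71 g/cm³

Pratt balance: ρ_ref D = ρ (D + h).
ρ = ρ_ref D/(D + h) = 2.82 × 115 km/(115 km + 4.82 km) = 2.71 g/cm³.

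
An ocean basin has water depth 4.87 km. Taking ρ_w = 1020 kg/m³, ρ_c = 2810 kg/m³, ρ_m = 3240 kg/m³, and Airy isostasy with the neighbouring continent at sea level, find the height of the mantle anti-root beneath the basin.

Equating mass per unit area of the two columns: replacing crust with seawater at the top is compensated by replacing crust with mantle at the base: d (ρ_c − ρ_w) = a (ρ_m − ρ_c).
a = d (ρ_c − ρ_w)/(ρ_m − ρ_c) = 4.87 km × 1790/430 = 20.3 km.

20.3 km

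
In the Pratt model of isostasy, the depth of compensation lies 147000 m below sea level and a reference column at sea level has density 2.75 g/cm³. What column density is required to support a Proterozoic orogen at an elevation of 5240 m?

2.66 g/cm³

Pratt balance: ρ_ref D = ρ (D + h).
ρ = ρ_ref D/(D + h) = 2.75 × 147000 m/(147000 m + 5240 m) = 2.66 g/cm³.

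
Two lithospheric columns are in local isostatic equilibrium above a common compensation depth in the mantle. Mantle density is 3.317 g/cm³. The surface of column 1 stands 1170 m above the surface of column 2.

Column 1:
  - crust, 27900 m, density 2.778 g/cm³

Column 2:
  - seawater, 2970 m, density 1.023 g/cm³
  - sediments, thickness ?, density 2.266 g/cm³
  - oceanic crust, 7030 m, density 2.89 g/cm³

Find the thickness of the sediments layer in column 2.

Take the compensation level at the base of the deeper column (depth z_c below the surface of column 1) and equate Σ ρ_i t_i down to z_c; mantle fills any gap and the z_c terms cancel.
Column 1: 27900×2.778 + (z_c − 27900)×3.317
Column 2: 1170×0 + 2970×1.023 + x×2.266 + 7030×2.89 + (z_c − 1170 − 10000 − x)×3.317
The z_c×3.317 term appears on both sides and cancels. Collect the known terms of each column as K = Σ(ρt)_known − 3.317 × (depth of known layers): K_1 = 77506.2 − 3.317×27900 = −15038.1; K_2 = 23355.01 − 3.317×(1170 + 10000) = −13695.88.
Balance: K_1 = K_2 − x×(3.317 − 2.266), so x = (K_2 − K_1)/(3.317 − 2.266) = 1342.22/1.051 = 1280 m.

1280 m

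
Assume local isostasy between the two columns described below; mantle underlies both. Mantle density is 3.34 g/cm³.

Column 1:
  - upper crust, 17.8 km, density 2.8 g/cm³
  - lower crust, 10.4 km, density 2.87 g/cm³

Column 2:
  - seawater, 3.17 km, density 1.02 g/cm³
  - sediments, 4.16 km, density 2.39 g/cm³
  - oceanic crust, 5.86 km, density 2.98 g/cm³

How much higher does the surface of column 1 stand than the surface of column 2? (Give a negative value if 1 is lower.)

0.325 km

For any compensation level in the mantle, the mantle terms cancel and isostasy reduces to e = (Σt_1 − Σt_2) − (Σ(ρt)_1 − Σ(ρt)_2) / ρ_m.
Σt_1 = 28.2 km; Σt_2 = 13.19 km; Σ(ρt)_1 = 79.688; Σ(ρt)_2 = 30.6386 (in km·g/cm³).
e = (28.2 − 13.19) − (79.688 − 30.6386) / 3.34 = 0.325 km.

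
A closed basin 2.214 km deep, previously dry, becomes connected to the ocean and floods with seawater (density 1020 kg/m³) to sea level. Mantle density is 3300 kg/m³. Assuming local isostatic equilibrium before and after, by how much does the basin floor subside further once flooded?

0.99 km

After flooding the water column is d + s deep. Its weight must equal the weight of mantle displaced by the extra subsidence s: (d + s) ρ_w = s ρ_m.
s = d ρ_w / (ρ_m − ρ_w) = 2.214 km × 1020/(3300 − 1020) = 0.99 km.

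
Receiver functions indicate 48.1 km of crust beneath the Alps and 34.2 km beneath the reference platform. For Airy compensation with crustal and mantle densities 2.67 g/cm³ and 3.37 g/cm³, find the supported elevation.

Excess crust Δ = 48.1 km − 34.2 km = 13.9 km, split between elevation h and root r with h + r = Δ.
Airy balance ρ_c h = (ρ_m − ρ_c) r gives r = h ρ_c/(ρ_m − ρ_c), so h (1 + ρ_c/(ρ_m − ρ_c)) = Δ, i.e. h = Δ (ρ_m − ρ_c)/ρ_m.
h = 13.9 km × 0.7/3.37 = 2.89 km.

2.89 km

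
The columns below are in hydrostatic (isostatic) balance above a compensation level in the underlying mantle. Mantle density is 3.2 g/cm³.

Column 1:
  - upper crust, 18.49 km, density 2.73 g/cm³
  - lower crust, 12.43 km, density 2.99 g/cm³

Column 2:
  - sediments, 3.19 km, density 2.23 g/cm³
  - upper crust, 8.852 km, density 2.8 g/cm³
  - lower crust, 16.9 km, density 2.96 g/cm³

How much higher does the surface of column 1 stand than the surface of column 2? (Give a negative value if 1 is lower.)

For any compensation level in the mantle, the mantle terms cancel and isostasy reduces to e = (Σt_1 − Σt_2) − (Σ(ρt)_1 − Σ(ρt)_2) / ρ_m.
Σt_1 = 30.92 km; Σt_2 = 28.942 km; Σ(ρt)_1 = 87.6434; Σ(ρt)_2 = 81.9233 (in km·g/cm³).
e = (30.92 − 28.942) − (87.6434 − 81.9233) / 3.2 = 0.19 km.

0.19 km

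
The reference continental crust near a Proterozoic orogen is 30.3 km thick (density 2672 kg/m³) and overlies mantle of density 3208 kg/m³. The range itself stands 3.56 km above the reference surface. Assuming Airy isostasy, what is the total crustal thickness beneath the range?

Root depth r = h ρ_c / (ρ_m − ρ_c) = 3.56 km × 2672 / 536 = 17.75 km.
Total thickness = T + h + r = 30.3 km + 3.56 km + 17.75 km = 51.6 km.

51.6 km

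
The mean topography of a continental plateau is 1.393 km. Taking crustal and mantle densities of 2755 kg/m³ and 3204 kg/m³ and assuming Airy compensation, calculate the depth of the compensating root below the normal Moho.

8.55 km

For local isostatic compensation: the weight of the topography is balanced by the buoyancy of the root, ρ_c h = (ρ_m − ρ_c) r.
r = h · ρ_c / (ρ_m − ρ_c) = 1.393 km × 2755 / (3204 − 2755) = 8.55 km.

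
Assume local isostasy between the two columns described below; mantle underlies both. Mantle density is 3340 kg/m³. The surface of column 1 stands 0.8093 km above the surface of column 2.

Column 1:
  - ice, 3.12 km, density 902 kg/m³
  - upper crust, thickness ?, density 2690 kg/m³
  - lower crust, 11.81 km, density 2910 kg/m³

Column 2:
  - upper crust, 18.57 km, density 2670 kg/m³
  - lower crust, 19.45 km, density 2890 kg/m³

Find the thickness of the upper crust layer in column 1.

Take the compensation level at the base of the deeper column (depth z_c below the surface of column 1) and equate Σ ρ_i t_i down to z_c; mantle fills any gap and the z_c terms cancel.
Column 1: 3.12×902 + x×2690 + 11.81×2910 + (z_c − 14.93 − x)×3340
Column 2: 0.8093×0 + 18.57×2670 + 19.45×2890 + (z_c − 0.8093 − 38.02)×3340
The z_c×3340 term appears on both sides and cancels. Collect the known terms of each column as K = Σ(ρt)_known − 3340 × (depth of known layers): K_1 = 37181.34 − 3340×14.93 = −12684.86; K_2 = 105792.4 − 3340×(0.8093 + 38.02) = −23897.462.
Balance: K_1 − x×(3340 − 2690) = K_2, so x = (K_1 − K_2)/(3340 − 2690) = 11212.6/650 = 17.3 km.

17.3 km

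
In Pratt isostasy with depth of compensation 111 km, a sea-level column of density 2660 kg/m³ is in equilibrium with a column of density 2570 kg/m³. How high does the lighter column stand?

3.89 km

ρ_ref D = ρ (D + h) → h = D (ρ_ref − ρ)/ρ.
h = 111 km × (2660 − 2570)/2570 = 3.89 km.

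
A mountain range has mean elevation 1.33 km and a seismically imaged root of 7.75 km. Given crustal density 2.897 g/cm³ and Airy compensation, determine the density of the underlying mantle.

3.39 g/cm³

Airy balance: ρ_c h = (ρ_m − ρ_c) r → ρ_m = ρ_c (1 + h/r).
ρ_m = 2.897 × (1 + 1.33 km/7.75 km) = 3.39 g/cm³.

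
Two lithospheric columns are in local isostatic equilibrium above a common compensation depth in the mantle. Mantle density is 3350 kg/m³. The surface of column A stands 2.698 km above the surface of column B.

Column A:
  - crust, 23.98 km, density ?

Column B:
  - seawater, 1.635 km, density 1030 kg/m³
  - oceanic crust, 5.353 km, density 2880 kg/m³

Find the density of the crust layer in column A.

Take the compensation level at the base of the deeper column (depth z_c below the surface of column A) and equate Σ ρ_i t_i down to z_c; mantle fills any gap and the z_c terms cancel.
Column A: 23.98×ρ + (z_c − 23.98)×3350
Column B: 2.698×0 + 1.635×1030 + 5.353×2880 + (z_c − 2.698 − 6.988)×3350
The z_c×3350 term appears on both sides and cancels. Collect the known terms of each column as K = Σ(ρt)_known − 3350 × (depth of known layers): K_A = 0 − 3350×23.98 = −80333; K_B = 17100.69 − 3350×(2.698 + 6.988) = −15347.41.
Balance: K_A + 23.98×ρ = K_B, so ρ = (K_B − K_A)/23.98 = 64985.6/23.98 = 2710 kg/m³.

2710 kg/m³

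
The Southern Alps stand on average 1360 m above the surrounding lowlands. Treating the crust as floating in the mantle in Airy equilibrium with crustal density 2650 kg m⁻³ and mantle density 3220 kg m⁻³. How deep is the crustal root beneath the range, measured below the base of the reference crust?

6320 m

Isostatic balance requires: the weight of the topography is balanced by the buoyancy of the root, ρ_c h = (ρ_m − ρ_c) r.
r = h · ρ_c / (ρ_m − ρ_c) = 1360 m × 2650 / (3220 − 2650) = 6320 m.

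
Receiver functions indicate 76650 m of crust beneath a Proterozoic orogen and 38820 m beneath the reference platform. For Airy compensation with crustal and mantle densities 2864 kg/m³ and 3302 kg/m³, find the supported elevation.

Excess crust Δ = 76650 m − 38820 m = 37830 m, split between elevation h and root r with h + r = Δ.
Airy balance ρ_c h = (ρ_m − ρ_c) r gives r = h ρ_c/(ρ_m − ρ_c), so h (1 + ρ_c/(ρ_m − ρ_c)) = Δ, i.e. h = Δ (ρ_m − ρ_c)/ρ_m.
h = 37830 m × 438/3302 = 5020 m.

5020 m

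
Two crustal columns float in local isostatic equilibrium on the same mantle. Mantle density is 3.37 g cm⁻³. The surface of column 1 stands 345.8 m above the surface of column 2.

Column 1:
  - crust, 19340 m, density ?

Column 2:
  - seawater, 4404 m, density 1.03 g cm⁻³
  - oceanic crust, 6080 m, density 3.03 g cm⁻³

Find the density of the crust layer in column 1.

Take the compensation level at the base of the deeper column (depth z_c below the surface of column 1) and equate Σ ρ_i t_i down to z_c; mantle fills any gap and the z_c terms cancel.
Column 1: 19340×ρ + (z_c − 19340)×3.37
Column 2: 345.8×0 + 4404×1.03 + 6080×3.03 + (z_c − 345.8 − 10484)×3.37
The z_c×3.37 term appears on both sides and cancels. Collect the known terms of each column as K = Σ(ρt)_known − 3.37 × (depth of known layers): K_1 = 0 − 3.37×19340 = −65175.8; K_2 = 22958.52 − 3.37×(345.8 + 10484) = −13537.906.
Balance: K_1 + 19340×ρ = K_2, so ρ = (K_2 − K_1)/19340 = 51637.9/19340 = 2.67 g cm⁻³.

2.67 g cm⁻³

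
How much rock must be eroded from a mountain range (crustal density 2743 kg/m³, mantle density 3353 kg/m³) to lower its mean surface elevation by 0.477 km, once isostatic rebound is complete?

2.62 km

Net drop Δ = e − u = e − e ρ_c/ρ_m = e (ρ_m − ρ_c)/ρ_m.
e = Δ ρ_m/(ρ_m − ρ_c) = 0.477 km × 3353/610 = 2.62 km.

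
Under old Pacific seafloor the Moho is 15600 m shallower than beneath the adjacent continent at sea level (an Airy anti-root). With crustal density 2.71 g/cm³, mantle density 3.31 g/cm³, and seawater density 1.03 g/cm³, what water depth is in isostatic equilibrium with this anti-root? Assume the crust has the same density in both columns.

Replacing a thickness d of crust by seawater at the top must be balanced by replacing crust with mantle at the base: d (ρ_c − ρ_w) = a (ρ_m − ρ_c).
d = a (ρ_m − ρ_c)/(ρ_c − ρ_w) = 15600 m × 0.6/1.68 = 5570 m.

5570 m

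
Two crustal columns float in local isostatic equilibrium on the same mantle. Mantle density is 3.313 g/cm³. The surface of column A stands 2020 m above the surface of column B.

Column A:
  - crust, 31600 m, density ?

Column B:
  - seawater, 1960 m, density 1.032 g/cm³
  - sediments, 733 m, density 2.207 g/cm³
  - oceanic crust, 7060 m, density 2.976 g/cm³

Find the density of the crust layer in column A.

2.86 g/cm³

Take the compensation level at the base of the deeper column (depth z_c below the surface of column A) and equate Σ ρ_i t_i down to z_c; mantle fills any gap and the z_c terms cancel.
Column A: 31600×ρ + (z_c − 31600)×3.313
Column B: 2020×0 + 1960×1.032 + 733×2.207 + 7060×2.976 + (z_c − 2020 − 9753)×3.313
The z_c×3.313 term appears on both sides and cancels. Collect the known terms of each column as K = Σ(ρt)_known − 3.313 × (depth of known layers): K_A = 0 − 3.313×31600 = −104690.8; K_B = 24651.011 − 3.313×(2020 + 9753) = −14352.938.
Balance: K_A + 31600×ρ = K_B, so ρ = (K_B − K_A)/31600 = 90337.9/31600 = 2.86 g/cm³.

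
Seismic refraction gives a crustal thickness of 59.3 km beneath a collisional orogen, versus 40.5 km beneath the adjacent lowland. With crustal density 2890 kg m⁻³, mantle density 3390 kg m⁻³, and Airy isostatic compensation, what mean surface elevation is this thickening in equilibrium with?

2.77 km

Excess crust Δ = 59.3 km − 40.5 km = 18.8 km, split between elevation h and root r with h + r = Δ.
Airy balance ρ_c h = (ρ_m − ρ_c) r gives r = h ρ_c/(ρ_m − ρ_c), so h (1 + ρ_c/(ρ_m − ρ_c)) = Δ, i.e. h = Δ (ρ_m − ρ_c)/ρ_m.
h = 18.8 km × 500/3390 = 2.77 km.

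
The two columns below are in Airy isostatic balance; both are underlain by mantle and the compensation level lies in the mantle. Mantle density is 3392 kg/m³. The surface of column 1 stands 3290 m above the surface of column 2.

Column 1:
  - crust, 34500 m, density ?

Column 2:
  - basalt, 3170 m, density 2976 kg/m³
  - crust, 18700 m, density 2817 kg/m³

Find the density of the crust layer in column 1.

2720 kg/m³

Take the compensation level at the base of the deeper column (depth z_c below the surface of column 1) and equate Σ ρ_i t_i down to z_c; mantle fills any gap and the z_c terms cancel.
Column 1: 34500×ρ + (z_c − 34500)×3392
Column 2: 3290×0 + 3170×2976 + 18700×2817 + (z_c − 3290 − 21870)×3392
The z_c×3392 term appears on both sides and cancels. Collect the known terms of each column as K = Σ(ρt)_known − 3392 × (depth of known layers): K_1 = 0 − 3392×34500 = −117024000; K_2 = 62111820 − 3392×(3290 + 21870) = −23230900.
Balance: K_1 + 34500×ρ = K_2, so ρ = (K_2 − K_1)/34500 = 93793100/34500 = 2720 kg/m³.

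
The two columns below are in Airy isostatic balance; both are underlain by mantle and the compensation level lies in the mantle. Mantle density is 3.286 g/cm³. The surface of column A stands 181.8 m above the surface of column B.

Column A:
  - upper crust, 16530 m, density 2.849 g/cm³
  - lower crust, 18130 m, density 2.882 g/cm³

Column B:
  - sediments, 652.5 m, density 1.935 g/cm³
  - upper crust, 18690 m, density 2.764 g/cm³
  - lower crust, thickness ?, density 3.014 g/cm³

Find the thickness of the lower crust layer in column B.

Take the compensation level at the base of the deeper column (depth z_c below the surface of column A) and equate Σ ρ_i t_i down to z_c; mantle fills any gap and the z_c terms cancel.
Column A: 16530×2.849 + 18130×2.882 + (z_c − 34660)×3.286
Column B: 181.8×0 + 652.5×1.935 + 18690×2.764 + x×3.014 + (z_c − 181.8 − 19342.5 − x)×3.286
The z_c×3.286 term appears on both sides and cancels. Collect the known terms of each column as K = Σ(ρt)_known − 3.286 × (depth of known layers): K_A = 99344.63 − 3.286×34660 = −14548.13; K_B = 52921.7475 − 3.286×(181.8 + 19342.5) = −11235.1023.
Balance: K_A = K_B − x×(3.286 − 3.014), so x = (K_B − K_A)/(3.286 − 3.014) = 3313.03/0.272 = 12200 m.

12200 m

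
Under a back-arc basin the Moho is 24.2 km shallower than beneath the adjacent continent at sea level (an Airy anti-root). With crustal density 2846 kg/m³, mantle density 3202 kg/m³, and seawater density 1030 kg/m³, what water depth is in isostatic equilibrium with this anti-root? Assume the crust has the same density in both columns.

4.74 km

Replacing a thickness d of crust by seawater at the top must be balanced by replacing crust with mantle at the base: d (ρ_c − ρ_w) = a (ρ_m − ρ_c).
d = a (ρ_m − ρ_c)/(ρ_c − ρ_w) = 24.2 km × 356/1816 = 4.74 km.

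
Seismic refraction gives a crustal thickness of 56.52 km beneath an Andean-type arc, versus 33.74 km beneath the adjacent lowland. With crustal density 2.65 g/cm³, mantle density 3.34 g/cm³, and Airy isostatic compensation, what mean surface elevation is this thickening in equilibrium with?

4.71 km

Excess crust Δ = 56.52 km − 33.74 km = 22.78 km, split between elevation h and root r with h + r = Δ.
Airy balance ρ_c h = (ρ_m − ρ_c) r gives r = h ρ_c/(ρ_m − ρ_c), so h (1 + ρ_c/(ρ_m − ρ_c)) = Δ, i.e. h = Δ (ρ_m − ρ_c)/ρ_m.
h = 22.78 km × 0.69/3.34 = 4.71 km.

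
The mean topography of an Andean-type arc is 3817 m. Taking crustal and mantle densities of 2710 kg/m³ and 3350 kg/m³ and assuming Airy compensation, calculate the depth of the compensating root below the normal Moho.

In Airy isostatic equilibrium: the weight of the topography is balanced by the buoyancy of the root, ρ_c h = (ρ_m − ρ_c) r.
r = h · ρ_c / (ρ_m − ρ_c) = 3817 m × 2710 / (3350 − 2710) = 16200 m.

16200 m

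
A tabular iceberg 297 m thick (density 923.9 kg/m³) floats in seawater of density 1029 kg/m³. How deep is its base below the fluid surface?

Draft d = t ρ_obj/ρ_fluid = 297 m × 923.9/1029 = 267 m.

267 m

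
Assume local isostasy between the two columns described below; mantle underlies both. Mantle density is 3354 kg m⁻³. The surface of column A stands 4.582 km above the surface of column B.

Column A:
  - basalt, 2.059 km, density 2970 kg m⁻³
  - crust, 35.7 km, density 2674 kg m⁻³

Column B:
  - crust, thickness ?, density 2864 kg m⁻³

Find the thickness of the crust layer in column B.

19.8 km

Take the compensation level at the base of the deeper column (depth z_c below the surface of column A) and equate Σ ρ_i t_i down to z_c; mantle fills any gap and the z_c terms cancel.
Column A: 2.059×2970 + 35.7×2674 + (z_c − 37.759)×3354
Column B: 4.582×0 + x×2864 + (z_c − 4.582 − 0 − x)×3354
The z_c×3354 term appears on both sides and cancels. Collect the known terms of each column as K = Σ(ρt)_known − 3354 × (depth of known layers): K_A = 101577.03 − 3354×37.759 = −25066.656; K_B = 0 − 3354×(4.582 + 0) = −15368.028.
Balance: K_A = K_B − x×(3354 − 2864), so x = (K_B − K_A)/(3354 − 2864) = 9698.63/490 = 19.8 km.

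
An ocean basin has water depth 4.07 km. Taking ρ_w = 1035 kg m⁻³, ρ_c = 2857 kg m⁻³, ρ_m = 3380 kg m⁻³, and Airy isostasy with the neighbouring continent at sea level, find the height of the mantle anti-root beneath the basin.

14.2 km

By Archimedes' principle applied to the lithosphere: replacing crust with seawater at the top is compensated by replacing crust with mantle at the base: d (ρ_c − ρ_w) = a (ρ_m − ρ_c).
a = d (ρ_c − ρ_w)/(ρ_m − ρ_c) = 4.07 km × 1822/523 = 14.2 km.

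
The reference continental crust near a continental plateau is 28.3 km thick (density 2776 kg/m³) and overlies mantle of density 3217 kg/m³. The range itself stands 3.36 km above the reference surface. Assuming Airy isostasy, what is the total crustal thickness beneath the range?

52.8 km

Root depth r = h ρ_c / (ρ_m − ρ_c) = 3.36 km × 2776 / 441 = 21.15 km.
Total thickness = T + h + r = 28.3 km + 3.36 km + 21.15 km = 52.8 km.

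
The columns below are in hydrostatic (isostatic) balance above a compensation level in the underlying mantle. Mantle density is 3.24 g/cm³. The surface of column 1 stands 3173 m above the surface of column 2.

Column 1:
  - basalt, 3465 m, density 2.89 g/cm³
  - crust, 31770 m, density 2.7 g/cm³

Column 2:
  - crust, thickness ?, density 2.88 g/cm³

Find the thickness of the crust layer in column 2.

22500 m

Take the compensation level at the base of the deeper column (depth z_c below the surface of column 1) and equate Σ ρ_i t_i down to z_c; mantle fills any gap and the z_c terms cancel.
Column 1: 3465×2.89 + 31770×2.7 + (z_c − 35235)×3.24
Column 2: 3173×0 + x×2.88 + (z_c − 3173 − 0 − x)×3.24
The z_c×3.24 term appears on both sides and cancels. Collect the known terms of each column as K = Σ(ρt)_known − 3.24 × (depth of known layers): K_1 = 95792.85 − 3.24×35235 = −18368.55; K_2 = 0 − 3.24×(3173 + 0) = −10280.52.
Balance: K_1 = K_2 − x×(3.24 − 2.88), so x = (K_2 − K_1)/(3.24 − 2.88) = 8088.03/0.36 = 22500 m.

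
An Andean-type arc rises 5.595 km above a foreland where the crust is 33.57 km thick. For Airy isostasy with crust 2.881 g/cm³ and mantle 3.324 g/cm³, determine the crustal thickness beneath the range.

75.6 km

Root depth r = h ρ_c / (ρ_m − ρ_c) = 5.595 km × 2.881 / 0.443 = 36.39 km.
Total thickness = T + h + r = 33.57 km + 5.595 km + 36.39 km = 75.6 km.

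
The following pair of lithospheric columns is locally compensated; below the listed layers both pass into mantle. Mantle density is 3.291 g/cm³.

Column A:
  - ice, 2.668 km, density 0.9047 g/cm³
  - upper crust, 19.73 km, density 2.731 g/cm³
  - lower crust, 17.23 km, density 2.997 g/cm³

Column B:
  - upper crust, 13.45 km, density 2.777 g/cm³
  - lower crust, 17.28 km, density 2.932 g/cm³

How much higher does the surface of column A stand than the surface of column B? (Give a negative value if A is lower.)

For any compensation level in the mantle, the mantle terms cancel and isostasy reduces to e = (Σt_A − Σt_B) − (Σ(ρt)_A − Σ(ρt)_B) / ρ_m.
Σt_A = 39.628 km; Σt_B = 30.73 km; Σ(ρt)_A = 107.93468; Σ(ρt)_B = 88.01561 (in km·g/cm³).
e = (39.628 − 30.73) − (107.93468 − 88.01561) / 3.291 = 2.85 km.

2.85 km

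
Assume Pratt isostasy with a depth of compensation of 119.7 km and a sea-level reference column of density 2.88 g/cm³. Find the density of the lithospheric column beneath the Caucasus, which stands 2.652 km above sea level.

Pratt balance: ρ_ref D = ρ (D + h).
ρ = ρ_ref D/(D + h) = 2.88 × 119.7 km/(119.7 km + 2.652 km) = 2.82 g/cm³.

2.82 g/cm³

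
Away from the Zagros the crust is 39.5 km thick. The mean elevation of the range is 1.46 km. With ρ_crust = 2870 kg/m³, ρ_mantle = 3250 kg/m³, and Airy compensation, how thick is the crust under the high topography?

52 km

Root depth r = h ρ_c / (ρ_m − ρ_c) = 1.46 km × 2870 / 380 = 11.03 km.
Total thickness = T + h + r = 39.5 km + 1.46 km + 11.03 km = 52 km.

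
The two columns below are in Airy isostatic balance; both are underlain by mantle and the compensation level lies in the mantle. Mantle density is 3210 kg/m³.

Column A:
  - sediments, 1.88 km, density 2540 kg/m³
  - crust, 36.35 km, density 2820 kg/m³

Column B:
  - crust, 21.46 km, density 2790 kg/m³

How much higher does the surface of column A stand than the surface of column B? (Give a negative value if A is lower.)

2 km

For any compensation level in the mantle, the mantle terms cancel and isostasy reduces to e = (Σt_A − Σt_B) − (Σ(ρt)_A − Σ(ρt)_B) / ρ_m.
Σt_A = 38.23 km; Σt_B = 21.46 km; Σ(ρt)_A = 107282.2; Σ(ρt)_B = 59873.4 (in km·kg/m³).
e = (38.23 − 21.46) − (107282.2 − 59873.4) / 3210 = 2 km.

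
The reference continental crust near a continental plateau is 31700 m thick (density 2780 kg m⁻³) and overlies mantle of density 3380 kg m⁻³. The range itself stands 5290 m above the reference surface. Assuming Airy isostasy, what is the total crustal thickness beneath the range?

61500 m

Root depth r = h ρ_c / (ρ_m − ρ_c) = 5290 m × 2780 / 600 = 24510 m.
Total thickness = T + h + r = 31700 m + 5290 m + 24510 m = 61500 m.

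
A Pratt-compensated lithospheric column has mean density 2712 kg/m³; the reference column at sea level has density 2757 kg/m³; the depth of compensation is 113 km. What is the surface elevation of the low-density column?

ρ_ref D = ρ (D + h) → h = D (ρ_ref − ρ)/ρ.
h = 113 km × (2757 − 2712)/2712 = 1.88 km.

1.88 km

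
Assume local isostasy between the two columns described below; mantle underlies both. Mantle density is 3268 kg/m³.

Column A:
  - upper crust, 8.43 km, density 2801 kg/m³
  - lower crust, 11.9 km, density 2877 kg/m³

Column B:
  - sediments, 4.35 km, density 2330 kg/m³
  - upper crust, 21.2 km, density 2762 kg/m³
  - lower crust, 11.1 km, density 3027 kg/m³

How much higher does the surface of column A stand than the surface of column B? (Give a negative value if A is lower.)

For any compensation level in the mantle, the mantle terms cancel and isostasy reduces to e = (Σt_A − Σt_B) − (Σ(ρt)_A − Σ(ρt)_B) / ρ_m.
Σt_A = 20.33 km; Σt_B = 36.65 km; Σ(ρt)_A = 57848.73; Σ(ρt)_B = 102289.6 (in km·kg/m³).
e = (20.33 − 36.65) − (57848.73 − 102289.6) / 3268 = −2.72 km.

−2.72 km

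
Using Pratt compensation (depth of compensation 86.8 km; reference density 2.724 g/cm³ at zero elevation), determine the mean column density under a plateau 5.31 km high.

2.57 g/cm³

Pratt balance: ρ_ref D = ρ (D + h).
ρ = ρ_ref D/(D + h) = 2.724 × 86.8 km/(86.8 km + 5.31 km) = 2.57 g/cm³.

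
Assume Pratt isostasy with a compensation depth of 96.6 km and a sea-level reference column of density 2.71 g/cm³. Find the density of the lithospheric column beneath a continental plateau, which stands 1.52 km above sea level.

Pratt balance: ρ_ref D = ρ (D + h).
ρ = ρ_ref D/(D + h) = 2.71 × 96.6 km/(96.6 km + 1.52 km) = 2.67 g/cm³.

2.67 g/cm³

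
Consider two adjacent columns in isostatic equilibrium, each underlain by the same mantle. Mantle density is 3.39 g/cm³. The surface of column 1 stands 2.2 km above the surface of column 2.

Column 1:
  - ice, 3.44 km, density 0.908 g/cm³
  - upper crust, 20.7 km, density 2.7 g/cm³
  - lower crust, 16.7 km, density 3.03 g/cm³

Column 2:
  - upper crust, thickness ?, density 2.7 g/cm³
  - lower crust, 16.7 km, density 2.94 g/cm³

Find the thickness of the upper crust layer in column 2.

Take the compensation level at the base of the deeper column (depth z_c below the surface of column 1) and equate Σ ρ_i t_i down to z_c; mantle fills any gap and the z_c terms cancel.
Column 1: 3.44×0.908 + 20.7×2.7 + 16.7×3.03 + (z_c − 40.84)×3.39
Column 2: 2.2×0 + x×2.7 + 16.7×2.94 + (z_c − 2.2 − 16.7 − x)×3.39
The z_c×3.39 term appears on both sides and cancels. Collect the known terms of each column as K = Σ(ρt)_known − 3.39 × (depth of known layers): K_1 = 109.61452 − 3.39×40.84 = −28.83308; K_2 = 49.098 − 3.39×(2.2 + 16.7) = −14.973.
Balance: K_1 = K_2 − x×(3.39 − 2.7), so x = (K_2 − K_1)/(3.39 − 2.7) = 13.8601/0.69 = 20.1 km.

20.1 km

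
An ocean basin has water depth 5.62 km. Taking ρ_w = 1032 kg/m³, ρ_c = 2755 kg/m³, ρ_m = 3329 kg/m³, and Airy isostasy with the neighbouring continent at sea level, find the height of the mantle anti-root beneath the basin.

16.9 km

By Archimedes' principle applied to the lithosphere: replacing crust with seawater at the top is compensated by replacing crust with mantle at the base: d (ρ_c − ρ_w) = a (ρ_m − ρ_c).
a = d (ρ_c − ρ_w)/(ρ_m − ρ_c) = 5.62 km × 1723/574 = 16.9 km.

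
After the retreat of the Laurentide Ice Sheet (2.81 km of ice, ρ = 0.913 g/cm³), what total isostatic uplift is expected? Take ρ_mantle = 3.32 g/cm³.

Removing the load lets mantle flow back in; uplift u satisfies ρ_ice t = ρ_m u.
u = t ρ_ice/ρ_m = 2.81 km × 0.913/3.32 = 0.773 km.

0.773 km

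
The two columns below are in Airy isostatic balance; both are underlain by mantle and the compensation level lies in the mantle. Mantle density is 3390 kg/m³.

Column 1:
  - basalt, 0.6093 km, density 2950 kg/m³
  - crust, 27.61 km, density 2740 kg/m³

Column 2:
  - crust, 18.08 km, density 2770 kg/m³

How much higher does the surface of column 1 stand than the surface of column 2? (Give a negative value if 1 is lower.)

For any compensation level in the mantle, the mantle terms cancel and isostasy reduces to e = (Σt_1 − Σt_2) − (Σ(ρt)_1 − Σ(ρt)_2) / ρ_m.
Σt_1 = 28.2193 km; Σt_2 = 18.08 km; Σ(ρt)_1 = 77448.835; Σ(ρt)_2 = 50081.6 (in km·kg/m³).
e = (28.2193 − 18.08) − (77448.835 − 50081.6) / 3390 = 2.07 km.

2.07 km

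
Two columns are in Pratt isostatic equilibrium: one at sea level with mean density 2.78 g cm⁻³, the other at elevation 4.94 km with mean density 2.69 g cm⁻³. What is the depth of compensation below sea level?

ρ_ref D = ρ (D + h) → D (ρ_ref − ρ) = ρ h.
D = ρ h/(ρ_ref − ρ) = 2.69 × 4.94 km/(2.78 − 2.69) = 148 km.

148 km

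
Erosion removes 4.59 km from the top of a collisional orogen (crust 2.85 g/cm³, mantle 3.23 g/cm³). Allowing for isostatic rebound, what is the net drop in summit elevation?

0.54 km

Rebound u = e ρ_c/ρ_m = 4.59 km × 2.85/3.23 = 4.05 km.
Net surface drop = e − u = 4.59 km − 4.05 km = e (ρ_m − ρ_c)/ρ_m = 0.54 km.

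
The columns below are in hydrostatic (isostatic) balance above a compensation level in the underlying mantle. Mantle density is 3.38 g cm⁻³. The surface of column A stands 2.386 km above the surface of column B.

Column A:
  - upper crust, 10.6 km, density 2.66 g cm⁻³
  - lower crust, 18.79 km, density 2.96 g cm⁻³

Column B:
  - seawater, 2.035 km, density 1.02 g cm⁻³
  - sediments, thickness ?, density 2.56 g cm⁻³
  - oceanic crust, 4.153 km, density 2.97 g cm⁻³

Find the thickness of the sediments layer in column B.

1.16 km

Take the compensation level at the base of the deeper column (depth z_c below the surface of column A) and equate Σ ρ_i t_i down to z_c; mantle fills any gap and the z_c terms cancel.
Column A: 10.6×2.66 + 18.79×2.96 + (z_c − 29.39)×3.38
Column B: 2.386×0 + 2.035×1.02 + x×2.56 + 4.153×2.97 + (z_c − 2.386 − 6.188 − x)×3.38
The z_c×3.38 term appears on both sides and cancels. Collect the known terms of each column as K = Σ(ρt)_known − 3.38 × (depth of known layers): K_A = 83.8144 − 3.38×29.39 = −15.5238; K_B = 14.41011 − 3.38×(2.386 + 6.188) = −14.57001.
Balance: K_A = K_B − x×(3.38 − 2.56), so x = (K_B − K_A)/(3.38 − 2.56) = 0.95379/0.82 = 1.16 km.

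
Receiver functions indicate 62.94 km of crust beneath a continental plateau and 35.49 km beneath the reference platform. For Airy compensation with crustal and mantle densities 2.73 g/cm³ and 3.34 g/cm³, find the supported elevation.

5.01 km

Excess crust Δ = 62.94 km − 35.49 km = 27.45 km, split between elevation h and root r with h + r = Δ.
Airy balance ρ_c h = (ρ_m − ρ_c) r gives r = h ρ_c/(ρ_m − ρ_c), so h (1 + ρ_c/(ρ_m − ρ_c)) = Δ, i.e. h = Δ (ρ_m − ρ_c)/ρ_m.
h = 27.45 km × 0.61/3.34 = 5.01 km.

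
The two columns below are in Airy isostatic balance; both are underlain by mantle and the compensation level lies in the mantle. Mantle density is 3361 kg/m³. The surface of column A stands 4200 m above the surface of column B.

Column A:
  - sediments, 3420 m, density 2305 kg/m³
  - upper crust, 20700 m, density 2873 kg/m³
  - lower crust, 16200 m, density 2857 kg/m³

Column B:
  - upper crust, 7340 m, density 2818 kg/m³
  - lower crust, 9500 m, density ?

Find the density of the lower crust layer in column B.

Take the compensation level at the base of the deeper column (depth z_c below the surface of column A) and equate Σ ρ_i t_i down to z_c; mantle fills any gap and the z_c terms cancel.
Column A: 3420×2305 + 20700×2873 + 16200×2857 + (z_c − 40320)×3361
Column B: 4200×0 + 7340×2818 + 9500×ρ + (z_c − 4200 − 16840)×3361
The z_c×3361 term appears on both sides and cancels. Collect the known terms of each column as K = Σ(ρt)_known − 3361 × (depth of known layers): K_A = 113637600 − 3361×40320 = −21877920; K_B = 20684120 − 3361×(4200 + 16840) = −50031320.
Balance: K_A = K_B + 9500×ρ, so ρ = (K_A − K_B)/9500 = 28153400/9500 = 2960 kg/m³.

2960 kg/m³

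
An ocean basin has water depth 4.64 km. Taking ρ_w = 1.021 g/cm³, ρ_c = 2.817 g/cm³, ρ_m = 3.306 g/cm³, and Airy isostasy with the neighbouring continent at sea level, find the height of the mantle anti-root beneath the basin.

17 km

In Airy isostatic equilibrium: replacing crust with seawater at the top is compensated by replacing crust with mantle at the base: d (ρ_c − ρ_w) = a (ρ_m − ρ_c).
a = d (ρ_c − ρ_w)/(ρ_m − ρ_c) = 4.64 km × 1.796/0.489 = 17 km.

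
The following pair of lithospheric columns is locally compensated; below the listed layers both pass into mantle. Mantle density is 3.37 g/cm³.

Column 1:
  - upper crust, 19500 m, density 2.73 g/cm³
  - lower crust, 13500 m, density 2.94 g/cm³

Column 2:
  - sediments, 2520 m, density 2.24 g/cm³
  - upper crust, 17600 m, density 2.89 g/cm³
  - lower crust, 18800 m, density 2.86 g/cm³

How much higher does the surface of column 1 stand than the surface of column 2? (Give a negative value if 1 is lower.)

−771 m

For any compensation level in the mantle, the mantle terms cancel and isostasy reduces to e = (Σt_1 − Σt_2) − (Σ(ρt)_1 − Σ(ρt)_2) / ρ_m.
Σt_1 = 33000 m; Σt_2 = 38920 m; Σ(ρt)_1 = 92925; Σ(ρt)_2 = 110276.8 (in m·g/cm³).
e = (33000 − 38920) − (92925 − 110276.8) / 3.37 = −771 m.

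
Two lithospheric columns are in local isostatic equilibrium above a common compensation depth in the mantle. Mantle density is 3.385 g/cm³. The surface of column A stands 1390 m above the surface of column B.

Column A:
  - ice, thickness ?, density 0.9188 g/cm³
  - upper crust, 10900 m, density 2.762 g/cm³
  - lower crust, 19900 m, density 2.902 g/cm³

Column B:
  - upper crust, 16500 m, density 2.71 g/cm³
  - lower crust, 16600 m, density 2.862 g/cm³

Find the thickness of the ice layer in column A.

3290 m

Take the compensation level at the base of the deeper column (depth z_c below the surface of column A) and equate Σ ρ_i t_i down to z_c; mantle fills any gap and the z_c terms cancel.
Column A: x×0.9188 + 10900×2.762 + 19900×2.902 + (z_c − 30800 − x)×3.385
Column B: 1390×0 + 16500×2.71 + 16600×2.862 + (z_c − 1390 − 33100)×3.385
The z_c×3.385 term appears on both sides and cancels. Collect the known terms of each column as K = Σ(ρt)_known − 3.385 × (depth of known layers): K_A = 87855.6 − 3.385×30800 = −16402.4; K_B = 92224.2 − 3.385×(1390 + 33100) = −24524.45.
Balance: K_A − x×(3.385 − 0.9188) = K_B, so x = (K_A − K_B)/(3.385 − 0.9188) = 8122.05/2.4662 = 3290 m.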